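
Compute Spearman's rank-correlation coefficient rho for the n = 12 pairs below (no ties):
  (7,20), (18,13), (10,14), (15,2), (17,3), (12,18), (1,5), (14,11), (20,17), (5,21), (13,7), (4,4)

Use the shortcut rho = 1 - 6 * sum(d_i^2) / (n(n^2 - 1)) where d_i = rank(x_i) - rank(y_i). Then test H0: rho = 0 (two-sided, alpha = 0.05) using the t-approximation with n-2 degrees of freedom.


Step 1: Rank x and y separately (midranks; no ties here).
rank(x): 7->4, 18->11, 10->5, 15->9, 17->10, 12->6, 1->1, 14->8, 20->12, 5->3, 13->7, 4->2
rank(y): 20->11, 13->7, 14->8, 2->1, 3->2, 18->10, 5->4, 11->6, 17->9, 21->12, 7->5, 4->3
Step 2: d_i = R_x(i) - R_y(i); compute d_i^2.
  (4-11)^2=49, (11-7)^2=16, (5-8)^2=9, (9-1)^2=64, (10-2)^2=64, (6-10)^2=16, (1-4)^2=9, (8-6)^2=4, (12-9)^2=9, (3-12)^2=81, (7-5)^2=4, (2-3)^2=1
sum(d^2) = 326.
Step 3: rho = 1 - 6*326 / (12*(12^2 - 1)) = 1 - 1956/1716 = -0.139860.
Step 4: Under H0, t = rho * sqrt((n-2)/(1-rho^2)) = -0.4467 ~ t(10).
Step 5: Two-sided p-value from the t-distribution with 10 df = 0.664633.
Step 6: alpha = 0.05. fail to reject H0.

rho = -0.1399, p = 0.664633, fail to reject H0 at alpha = 0.05.


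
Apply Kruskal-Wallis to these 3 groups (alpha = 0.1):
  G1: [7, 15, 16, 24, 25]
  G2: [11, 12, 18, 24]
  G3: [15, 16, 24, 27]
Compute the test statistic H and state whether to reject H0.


Step 1: Combine all N = 13 observations and assign midranks.
sorted (value, group, rank): (7,G1,1), (11,G2,2), (12,G2,3), (15,G1,4.5), (15,G3,4.5), (16,G1,6.5), (16,G3,6.5), (18,G2,8), (24,G1,10), (24,G2,10), (24,G3,10), (25,G1,12), (27,G3,13)
Step 2: Sum ranks within each group.
R_1 = 34 (n_1 = 5)
R_2 = 23 (n_2 = 4)
R_3 = 34 (n_3 = 4)
Step 3: H = 12/(N(N+1)) * sum(R_i^2/n_i) - 3(N+1)
     = 12/(13*14) * (34^2/5 + 23^2/4 + 34^2/4) - 3*14
     = 0.065934 * 652.45 - 42
     = 1.018681.
Step 4: Ties present; correction factor C = 1 - 36/(13^3 - 13) = 0.983516. Corrected H = 1.018681 / 0.983516 = 1.035754.
Step 5: Under H0, H ~ chi^2(2); p-value = 0.595784.
Step 6: alpha = 0.1. fail to reject H0.

H = 1.0358, df = 2, p = 0.595784, fail to reject H0.


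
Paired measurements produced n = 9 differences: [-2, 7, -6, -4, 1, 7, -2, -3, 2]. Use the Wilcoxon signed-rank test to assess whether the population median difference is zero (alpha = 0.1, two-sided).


Step 1: Drop any zero differences (none here) and take |d_i|.
|d| = [2, 7, 6, 4, 1, 7, 2, 3, 2]
Step 2: Midrank |d_i| (ties get averaged ranks).
ranks: |2|->3, |7|->8.5, |6|->7, |4|->6, |1|->1, |7|->8.5, |2|->3, |3|->5, |2|->3
Step 3: Attach original signs; sum ranks with positive sign and with negative sign.
W+ = 8.5 + 1 + 8.5 + 3 = 21
W- = 3 + 7 + 6 + 3 + 5 = 24
(Check: W+ + W- = 45 should equal n(n+1)/2 = 45.)
Step 4: Test statistic W = min(W+, W-) = 21.
Step 5: Ties in |d|, so use the tie-corrected normal approximation.
        E[W] = n(n+1)/4 = 9*10/4 = 22.5.
        Tie groups: |d|=2 (t=3), |d|=7 (t=2); sum(t^3 - t) = 30.
        Var[W] = n(n+1)(2n+1)/24 - sum(t^3-t)/48 = 1710/24 - 30/48 = 70.625.
        z = (W - E[W]) / sqrt(Var[W]) = (21 - 22.5) / 8.4039 = -0.1785.
        Two-sided p = 2*Phi(z) = 0.858339.
Step 6: alpha = 0.1. fail to reject H0.

W+ = 21, W- = 24, W = min = 21, p = 0.858339, fail to reject H0.


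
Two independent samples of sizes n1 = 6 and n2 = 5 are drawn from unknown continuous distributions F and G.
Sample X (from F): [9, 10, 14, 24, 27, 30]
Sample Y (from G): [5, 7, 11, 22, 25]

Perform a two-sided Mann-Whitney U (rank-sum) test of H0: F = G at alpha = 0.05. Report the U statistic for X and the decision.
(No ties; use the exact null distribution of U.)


Step 1: Combine and sort all 11 observations; assign midranks.
sorted (value, group): (5,Y), (7,Y), (9,X), (10,X), (11,Y), (14,X), (22,Y), (24,X), (25,Y), (27,X), (30,X)
ranks: 5->1, 7->2, 9->3, 10->4, 11->5, 14->6, 22->7, 24->8, 25->9, 27->10, 30->11
Step 2: Rank sum for X: R1 = 3 + 4 + 6 + 8 + 10 + 11 = 42.
Step 3: U_X = R1 - n1(n1+1)/2 = 42 - 6*7/2 = 42 - 21 = 21.
       U_Y = n1*n2 - U_X = 30 - 21 = 9.
Step 4: No ties, so the exact null distribution of U (based on enumerating the C(11,6) = 462 equally likely rank assignments) gives the two-sided p-value.
Step 5: p-value = 0.329004; compare to alpha = 0.05. fail to reject H0.

U_X = 21, p = 0.329004, fail to reject H0 at alpha = 0.05.


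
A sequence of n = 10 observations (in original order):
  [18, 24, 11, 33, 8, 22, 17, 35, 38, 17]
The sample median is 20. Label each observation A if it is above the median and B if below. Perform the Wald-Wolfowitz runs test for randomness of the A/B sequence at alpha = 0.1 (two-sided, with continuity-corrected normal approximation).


Step 1: Compute median = 20; label A = above, B = below.
Labels in order: BABABABAAB  (n_A = 5, n_B = 5)
Step 2: Count runs R = 9.
Step 3: Under H0 (random ordering), E[R] = 2*n_A*n_B/(n_A+n_B) + 1 = 2*5*5/10 + 1 = 6.0000.
        Var[R] = 2*n_A*n_B*(2*n_A*n_B - n_A - n_B) / ((n_A+n_B)^2 * (n_A+n_B-1)) = 2000/900 = 2.2222.
        SD[R] = 1.4907.
Step 4: Continuity-corrected z = (R - 0.5 - E[R]) / SD[R] = (9 - 0.5 - 6.0000) / 1.4907 = 1.6771.
Step 5: Two-sided p-value via normal approximation = 2*(1 - Phi(|z|)) = 0.093533.
Step 6: alpha = 0.1. reject H0.

R = 9, z = 1.6771, p = 0.093533, reject H0.


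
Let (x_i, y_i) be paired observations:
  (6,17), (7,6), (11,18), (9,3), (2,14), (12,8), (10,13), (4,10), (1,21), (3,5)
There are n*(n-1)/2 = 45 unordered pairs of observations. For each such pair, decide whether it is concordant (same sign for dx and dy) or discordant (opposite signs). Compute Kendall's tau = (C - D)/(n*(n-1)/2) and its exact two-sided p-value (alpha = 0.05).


Step 1: Enumerate the 45 unordered pairs (i,j) with i<j and classify each by sign(x_j-x_i) * sign(y_j-y_i).
  (1,2):dx=+1,dy=-11->D; (1,3):dx=+5,dy=+1->C; (1,4):dx=+3,dy=-14->D; (1,5):dx=-4,dy=-3->C
  (1,6):dx=+6,dy=-9->D; (1,7):dx=+4,dy=-4->D; (1,8):dx=-2,dy=-7->C; (1,9):dx=-5,dy=+4->D
  (1,10):dx=-3,dy=-12->C; (2,3):dx=+4,dy=+12->C; (2,4):dx=+2,dy=-3->D; (2,5):dx=-5,dy=+8->D
  (2,6):dx=+5,dy=+2->C; (2,7):dx=+3,dy=+7->C; (2,8):dx=-3,dy=+4->D; (2,9):dx=-6,dy=+15->D
  (2,10):dx=-4,dy=-1->C; (3,4):dx=-2,dy=-15->C; (3,5):dx=-9,dy=-4->C; (3,6):dx=+1,dy=-10->D
  (3,7):dx=-1,dy=-5->C; (3,8):dx=-7,dy=-8->C; (3,9):dx=-10,dy=+3->D; (3,10):dx=-8,dy=-13->C
  (4,5):dx=-7,dy=+11->D; (4,6):dx=+3,dy=+5->C; (4,7):dx=+1,dy=+10->C; (4,8):dx=-5,dy=+7->D
  (4,9):dx=-8,dy=+18->D; (4,10):dx=-6,dy=+2->D; (5,6):dx=+10,dy=-6->D; (5,7):dx=+8,dy=-1->D
  (5,8):dx=+2,dy=-4->D; (5,9):dx=-1,dy=+7->D; (5,10):dx=+1,dy=-9->D; (6,7):dx=-2,dy=+5->D
  (6,8):dx=-8,dy=+2->D; (6,9):dx=-11,dy=+13->D; (6,10):dx=-9,dy=-3->C; (7,8):dx=-6,dy=-3->C
  (7,9):dx=-9,dy=+8->D; (7,10):dx=-7,dy=-8->C; (8,9):dx=-3,dy=+11->D; (8,10):dx=-1,dy=-5->C
  (9,10):dx=+2,dy=-16->D
Step 2: C = 19, D = 26, total pairs = 45.
Step 3: tau = (C - D)/(n(n-1)/2) = (19 - 26)/45 = -0.155556.
Step 4: Exact two-sided p-value (enumerate n! = 3628800 permutations of y under H0): p = 0.600654.
Step 5: alpha = 0.05. fail to reject H0.

tau_b = -0.1556 (C=19, D=26), p = 0.600654, fail to reject H0.


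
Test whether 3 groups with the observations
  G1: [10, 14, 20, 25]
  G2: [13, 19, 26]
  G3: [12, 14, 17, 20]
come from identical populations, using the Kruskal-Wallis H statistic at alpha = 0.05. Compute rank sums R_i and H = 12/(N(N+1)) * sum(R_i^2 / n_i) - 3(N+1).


Step 1: Combine all N = 11 observations and assign midranks.
sorted (value, group, rank): (10,G1,1), (12,G3,2), (13,G2,3), (14,G1,4.5), (14,G3,4.5), (17,G3,6), (19,G2,7), (20,G1,8.5), (20,G3,8.5), (25,G1,10), (26,G2,11)
Step 2: Sum ranks within each group.
R_1 = 24 (n_1 = 4)
R_2 = 21 (n_2 = 3)
R_3 = 21 (n_3 = 4)
Step 3: H = 12/(N(N+1)) * sum(R_i^2/n_i) - 3(N+1)
     = 12/(11*12) * (24^2/4 + 21^2/3 + 21^2/4) - 3*12
     = 0.090909 * 401.25 - 36
     = 0.477273.
Step 4: Ties present; correction factor C = 1 - 12/(11^3 - 11) = 0.990909. Corrected H = 0.477273 / 0.990909 = 0.481651.
Step 5: Under H0, H ~ chi^2(2); p-value = 0.785979.
Step 6: alpha = 0.05. fail to reject H0.

H = 0.4817, df = 2, p = 0.785979, fail to reject H0.


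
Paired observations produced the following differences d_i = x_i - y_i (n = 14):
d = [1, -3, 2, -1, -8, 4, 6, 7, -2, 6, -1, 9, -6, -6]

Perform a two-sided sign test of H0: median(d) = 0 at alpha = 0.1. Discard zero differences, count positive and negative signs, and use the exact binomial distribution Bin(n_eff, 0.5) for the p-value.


Step 1: Discard zero differences. Original n = 14; n_eff = number of nonzero differences = 14.
Nonzero differences (with sign): +1, -3, +2, -1, -8, +4, +6, +7, -2, +6, -1, +9, -6, -6
Step 2: Count signs: positive = 7, negative = 7.
Step 3: Under H0: P(positive) = 0.5, so the number of positives S ~ Bin(14, 0.5).
Step 4: Two-sided exact p-value = sum of Bin(14,0.5) probabilities at or below the observed probability = 1.000000.
Step 5: alpha = 0.1. fail to reject H0.

n_eff = 14, pos = 7, neg = 7, p = 1.000000, fail to reject H0.


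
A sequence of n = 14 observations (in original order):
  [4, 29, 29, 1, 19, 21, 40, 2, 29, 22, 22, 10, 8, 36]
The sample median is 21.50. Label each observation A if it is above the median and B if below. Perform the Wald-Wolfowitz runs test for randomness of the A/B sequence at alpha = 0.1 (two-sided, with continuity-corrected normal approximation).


Step 1: Compute median = 21.50; label A = above, B = below.
Labels in order: BAABBBABAAABBA  (n_A = 7, n_B = 7)
Step 2: Count runs R = 8.
Step 3: Under H0 (random ordering), E[R] = 2*n_A*n_B/(n_A+n_B) + 1 = 2*7*7/14 + 1 = 8.0000.
        Var[R] = 2*n_A*n_B*(2*n_A*n_B - n_A - n_B) / ((n_A+n_B)^2 * (n_A+n_B-1)) = 8232/2548 = 3.2308.
        SD[R] = 1.7974.
Step 4: R = E[R], so z = 0 with no continuity correction.
Step 5: Two-sided p-value via normal approximation = 2*(1 - Phi(|z|)) = 1.000000.
Step 6: alpha = 0.1. fail to reject H0.

R = 8, z = 0.0000, p = 1.000000, fail to reject H0.


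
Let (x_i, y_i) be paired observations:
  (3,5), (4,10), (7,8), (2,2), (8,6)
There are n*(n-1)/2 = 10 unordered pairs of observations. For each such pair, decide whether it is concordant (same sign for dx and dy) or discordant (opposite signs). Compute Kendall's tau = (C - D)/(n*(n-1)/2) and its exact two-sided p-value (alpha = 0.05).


Step 1: Enumerate the 10 unordered pairs (i,j) with i<j and classify each by sign(x_j-x_i) * sign(y_j-y_i).
  (1,2):dx=+1,dy=+5->C; (1,3):dx=+4,dy=+3->C; (1,4):dx=-1,dy=-3->C; (1,5):dx=+5,dy=+1->C
  (2,3):dx=+3,dy=-2->D; (2,4):dx=-2,dy=-8->C; (2,5):dx=+4,dy=-4->D; (3,4):dx=-5,dy=-6->C
  (3,5):dx=+1,dy=-2->D; (4,5):dx=+6,dy=+4->C
Step 2: C = 7, D = 3, total pairs = 10.
Step 3: tau = (C - D)/(n(n-1)/2) = (7 - 3)/10 = 0.400000.
Step 4: Exact two-sided p-value (enumerate n! = 120 permutations of y under H0): p = 0.483333.
Step 5: alpha = 0.05. fail to reject H0.

tau_b = 0.4000 (C=7, D=3), p = 0.483333, fail to reject H0.


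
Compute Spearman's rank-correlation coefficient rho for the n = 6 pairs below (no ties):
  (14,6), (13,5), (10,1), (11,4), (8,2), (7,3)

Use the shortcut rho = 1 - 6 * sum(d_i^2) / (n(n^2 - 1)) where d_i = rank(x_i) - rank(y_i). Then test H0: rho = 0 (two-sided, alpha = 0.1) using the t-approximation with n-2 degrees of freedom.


Step 1: Rank x and y separately (midranks; no ties here).
rank(x): 14->6, 13->5, 10->3, 11->4, 8->2, 7->1
rank(y): 6->6, 5->5, 1->1, 4->4, 2->2, 3->3
Step 2: d_i = R_x(i) - R_y(i); compute d_i^2.
  (6-6)^2=0, (5-5)^2=0, (3-1)^2=4, (4-4)^2=0, (2-2)^2=0, (1-3)^2=4
sum(d^2) = 8.
Step 3: rho = 1 - 6*8 / (6*(6^2 - 1)) = 1 - 48/210 = 0.771429.
Step 4: Under H0, t = rho * sqrt((n-2)/(1-rho^2)) = 2.4247 ~ t(4).
Step 5: Two-sided p-value from the t-distribution with 4 df = 0.072397.
Step 6: alpha = 0.1. reject H0.

rho = 0.7714, p = 0.072397, reject H0 at alpha = 0.1.


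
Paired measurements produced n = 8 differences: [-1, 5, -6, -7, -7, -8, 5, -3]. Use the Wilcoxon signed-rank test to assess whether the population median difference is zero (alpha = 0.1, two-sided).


Step 1: Drop any zero differences (none here) and take |d_i|.
|d| = [1, 5, 6, 7, 7, 8, 5, 3]
Step 2: Midrank |d_i| (ties get averaged ranks).
ranks: |1|->1, |5|->3.5, |6|->5, |7|->6.5, |7|->6.5, |8|->8, |5|->3.5, |3|->2
Step 3: Attach original signs; sum ranks with positive sign and with negative sign.
W+ = 3.5 + 3.5 = 7
W- = 1 + 5 + 6.5 + 6.5 + 8 + 2 = 29
(Check: W+ + W- = 36 should equal n(n+1)/2 = 36.)
Step 4: Test statistic W = min(W+, W-) = 7.
Step 5: Ties in |d|, so use the tie-corrected normal approximation.
        E[W] = n(n+1)/4 = 8*9/4 = 18.
        Tie groups: |d|=5 (t=2), |d|=7 (t=2); sum(t^3 - t) = 12.
        Var[W] = n(n+1)(2n+1)/24 - sum(t^3-t)/48 = 1224/24 - 12/48 = 50.75.
        z = (W - E[W]) / sqrt(Var[W]) = (7 - 18) / 7.1239 = -1.5441.
        Two-sided p = 2*Phi(z) = 0.122565.
Step 6: alpha = 0.1. fail to reject H0.

W+ = 7, W- = 29, W = min = 7, p = 0.122565, fail to reject H0.


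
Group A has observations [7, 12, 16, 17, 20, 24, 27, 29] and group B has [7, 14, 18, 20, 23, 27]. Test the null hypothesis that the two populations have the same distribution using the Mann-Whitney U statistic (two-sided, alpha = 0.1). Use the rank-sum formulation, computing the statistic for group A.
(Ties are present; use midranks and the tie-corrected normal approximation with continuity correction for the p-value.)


Step 1: Combine and sort all 14 observations; assign midranks.
sorted (value, group): (7,X), (7,Y), (12,X), (14,Y), (16,X), (17,X), (18,Y), (20,X), (20,Y), (23,Y), (24,X), (27,X), (27,Y), (29,X)
ranks: 7->1.5, 7->1.5, 12->3, 14->4, 16->5, 17->6, 18->7, 20->8.5, 20->8.5, 23->10, 24->11, 27->12.5, 27->12.5, 29->14
Step 2: Rank sum for X: R1 = 1.5 + 3 + 5 + 6 + 8.5 + 11 + 12.5 + 14 = 61.5.
Step 3: U_X = R1 - n1(n1+1)/2 = 61.5 - 8*9/2 = 61.5 - 36 = 25.5.
       U_Y = n1*n2 - U_X = 48 - 25.5 = 22.5.
Step 4: Ties are present, so use the tie-corrected normal approximation (with continuity correction) for the p-value.
Step 5: p-value = 0.896941; compare to alpha = 0.1. fail to reject H0.

U_X = 25.5, p = 0.896941, fail to reject H0 at alpha = 0.1.


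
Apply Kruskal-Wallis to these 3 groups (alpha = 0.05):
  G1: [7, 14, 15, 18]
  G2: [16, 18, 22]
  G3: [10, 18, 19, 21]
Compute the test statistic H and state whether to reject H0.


Step 1: Combine all N = 11 observations and assign midranks.
sorted (value, group, rank): (7,G1,1), (10,G3,2), (14,G1,3), (15,G1,4), (16,G2,5), (18,G1,7), (18,G2,7), (18,G3,7), (19,G3,9), (21,G3,10), (22,G2,11)
Step 2: Sum ranks within each group.
R_1 = 15 (n_1 = 4)
R_2 = 23 (n_2 = 3)
R_3 = 28 (n_3 = 4)
Step 3: H = 12/(N(N+1)) * sum(R_i^2/n_i) - 3(N+1)
     = 12/(11*12) * (15^2/4 + 23^2/3 + 28^2/4) - 3*12
     = 0.090909 * 428.583 - 36
     = 2.962121.
Step 4: Ties present; correction factor C = 1 - 24/(11^3 - 11) = 0.981818. Corrected H = 2.962121 / 0.981818 = 3.016975.
Step 5: Under H0, H ~ chi^2(2); p-value = 0.221244.
Step 6: alpha = 0.05. fail to reject H0.

H = 3.0170, df = 2, p = 0.221244, fail to reject H0.


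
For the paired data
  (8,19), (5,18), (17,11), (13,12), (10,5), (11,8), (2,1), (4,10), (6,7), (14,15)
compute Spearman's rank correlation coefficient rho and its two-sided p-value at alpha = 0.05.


Step 1: Rank x and y separately (midranks; no ties here).
rank(x): 8->5, 5->3, 17->10, 13->8, 10->6, 11->7, 2->1, 4->2, 6->4, 14->9
rank(y): 19->10, 18->9, 11->6, 12->7, 5->2, 8->4, 1->1, 10->5, 7->3, 15->8
Step 2: d_i = R_x(i) - R_y(i); compute d_i^2.
  (5-10)^2=25, (3-9)^2=36, (10-6)^2=16, (8-7)^2=1, (6-2)^2=16, (7-4)^2=9, (1-1)^2=0, (2-5)^2=9, (4-3)^2=1, (9-8)^2=1
sum(d^2) = 114.
Step 3: rho = 1 - 6*114 / (10*(10^2 - 1)) = 1 - 684/990 = 0.309091.
Step 4: Under H0, t = rho * sqrt((n-2)/(1-rho^2)) = 0.9193 ~ t(8).
Step 5: Two-sided p-value from the t-distribution with 8 df = 0.384841.
Step 6: alpha = 0.05. fail to reject H0.

rho = 0.3091, p = 0.384841, fail to reject H0 at alpha = 0.05.


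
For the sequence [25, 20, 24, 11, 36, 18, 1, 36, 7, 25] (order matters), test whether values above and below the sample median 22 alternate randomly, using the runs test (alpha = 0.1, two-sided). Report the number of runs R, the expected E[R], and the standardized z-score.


Step 1: Compute median = 22; label A = above, B = below.
Labels in order: ABABABBABA  (n_A = 5, n_B = 5)
Step 2: Count runs R = 9.
Step 3: Under H0 (random ordering), E[R] = 2*n_A*n_B/(n_A+n_B) + 1 = 2*5*5/10 + 1 = 6.0000.
        Var[R] = 2*n_A*n_B*(2*n_A*n_B - n_A - n_B) / ((n_A+n_B)^2 * (n_A+n_B-1)) = 2000/900 = 2.2222.
        SD[R] = 1.4907.
Step 4: Continuity-corrected z = (R - 0.5 - E[R]) / SD[R] = (9 - 0.5 - 6.0000) / 1.4907 = 1.6771.
Step 5: Two-sided p-value via normal approximation = 2*(1 - Phi(|z|)) = 0.093533.
Step 6: alpha = 0.1. reject H0.

R = 9, z = 1.6771, p = 0.093533, reject H0.


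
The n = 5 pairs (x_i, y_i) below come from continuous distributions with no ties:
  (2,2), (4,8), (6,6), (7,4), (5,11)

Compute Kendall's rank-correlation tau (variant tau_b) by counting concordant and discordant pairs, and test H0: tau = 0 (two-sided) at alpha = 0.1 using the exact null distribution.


Step 1: Enumerate the 10 unordered pairs (i,j) with i<j and classify each by sign(x_j-x_i) * sign(y_j-y_i).
  (1,2):dx=+2,dy=+6->C; (1,3):dx=+4,dy=+4->C; (1,4):dx=+5,dy=+2->C; (1,5):dx=+3,dy=+9->C
  (2,3):dx=+2,dy=-2->D; (2,4):dx=+3,dy=-4->D; (2,5):dx=+1,dy=+3->C; (3,4):dx=+1,dy=-2->D
  (3,5):dx=-1,dy=+5->D; (4,5):dx=-2,dy=+7->D
Step 2: C = 5, D = 5, total pairs = 10.
Step 3: tau = (C - D)/(n(n-1)/2) = (5 - 5)/10 = 0.000000.
Step 4: Exact two-sided p-value (enumerate n! = 120 permutations of y under H0): p = 1.000000.
Step 5: alpha = 0.1. fail to reject H0.

tau_b = 0.0000 (C=5, D=5), p = 1.000000, fail to reject H0.


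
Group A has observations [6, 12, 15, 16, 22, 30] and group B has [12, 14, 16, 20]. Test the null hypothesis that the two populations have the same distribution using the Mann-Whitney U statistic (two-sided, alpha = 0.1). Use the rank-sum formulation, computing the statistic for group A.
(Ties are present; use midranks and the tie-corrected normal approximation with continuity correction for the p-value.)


Step 1: Combine and sort all 10 observations; assign midranks.
sorted (value, group): (6,X), (12,X), (12,Y), (14,Y), (15,X), (16,X), (16,Y), (20,Y), (22,X), (30,X)
ranks: 6->1, 12->2.5, 12->2.5, 14->4, 15->5, 16->6.5, 16->6.5, 20->8, 22->9, 30->10
Step 2: Rank sum for X: R1 = 1 + 2.5 + 5 + 6.5 + 9 + 10 = 34.
Step 3: U_X = R1 - n1(n1+1)/2 = 34 - 6*7/2 = 34 - 21 = 13.
       U_Y = n1*n2 - U_X = 24 - 13 = 11.
Step 4: Ties are present, so use the tie-corrected normal approximation (with continuity correction) for the p-value.
Step 5: p-value = 0.914589; compare to alpha = 0.1. fail to reject H0.

U_X = 13, p = 0.914589, fail to reject H0 at alpha = 0.1.


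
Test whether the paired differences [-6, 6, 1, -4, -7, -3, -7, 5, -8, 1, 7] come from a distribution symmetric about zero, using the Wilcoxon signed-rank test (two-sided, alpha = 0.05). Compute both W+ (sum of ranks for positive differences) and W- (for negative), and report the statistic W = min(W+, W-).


Step 1: Drop any zero differences (none here) and take |d_i|.
|d| = [6, 6, 1, 4, 7, 3, 7, 5, 8, 1, 7]
Step 2: Midrank |d_i| (ties get averaged ranks).
ranks: |6|->6.5, |6|->6.5, |1|->1.5, |4|->4, |7|->9, |3|->3, |7|->9, |5|->5, |8|->11, |1|->1.5, |7|->9
Step 3: Attach original signs; sum ranks with positive sign and with negative sign.
W+ = 6.5 + 1.5 + 5 + 1.5 + 9 = 23.5
W- = 6.5 + 4 + 9 + 3 + 9 + 11 = 42.5
(Check: W+ + W- = 66 should equal n(n+1)/2 = 66.)
Step 4: Test statistic W = min(W+, W-) = 23.5.
Step 5: Ties in |d|, so use the tie-corrected normal approximation.
        E[W] = n(n+1)/4 = 11*12/4 = 33.
        Tie groups: |d|=1 (t=2), |d|=6 (t=2), |d|=7 (t=3); sum(t^3 - t) = 36.
        Var[W] = n(n+1)(2n+1)/24 - sum(t^3-t)/48 = 3036/24 - 36/48 = 125.75.
        z = (W - E[W]) / sqrt(Var[W]) = (23.5 - 33) / 11.2138 = -0.8472.
        Two-sided p = 2*Phi(z) = 0.396901.
Step 6: alpha = 0.05. fail to reject H0.

W+ = 23.5, W- = 42.5, W = min = 23.5, p = 0.396901, fail to reject H0.


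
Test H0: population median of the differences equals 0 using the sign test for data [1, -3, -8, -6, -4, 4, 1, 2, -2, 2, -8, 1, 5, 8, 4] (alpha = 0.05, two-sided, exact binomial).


Step 1: Discard zero differences. Original n = 15; n_eff = number of nonzero differences = 15.
Nonzero differences (with sign): +1, -3, -8, -6, -4, +4, +1, +2, -2, +2, -8, +1, +5, +8, +4
Step 2: Count signs: positive = 9, negative = 6.
Step 3: Under H0: P(positive) = 0.5, so the number of positives S ~ Bin(15, 0.5).
Step 4: Two-sided exact p-value = sum of Bin(15,0.5) probabilities at or below the observed probability = 0.607239.
Step 5: alpha = 0.05. fail to reject H0.

n_eff = 15, pos = 9, neg = 6, p = 0.607239, fail to reject H0.


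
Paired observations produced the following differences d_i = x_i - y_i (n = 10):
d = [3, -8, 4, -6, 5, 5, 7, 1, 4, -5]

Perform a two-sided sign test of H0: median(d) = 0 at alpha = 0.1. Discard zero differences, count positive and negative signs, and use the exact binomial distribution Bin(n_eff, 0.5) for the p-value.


Step 1: Discard zero differences. Original n = 10; n_eff = number of nonzero differences = 10.
Nonzero differences (with sign): +3, -8, +4, -6, +5, +5, +7, +1, +4, -5
Step 2: Count signs: positive = 7, negative = 3.
Step 3: Under H0: P(positive) = 0.5, so the number of positives S ~ Bin(10, 0.5).
Step 4: Two-sided exact p-value = sum of Bin(10,0.5) probabilities at or below the observed probability = 0.343750.
Step 5: alpha = 0.1. fail to reject H0.

n_eff = 10, pos = 7, neg = 3, p = 0.343750, fail to reject H0.


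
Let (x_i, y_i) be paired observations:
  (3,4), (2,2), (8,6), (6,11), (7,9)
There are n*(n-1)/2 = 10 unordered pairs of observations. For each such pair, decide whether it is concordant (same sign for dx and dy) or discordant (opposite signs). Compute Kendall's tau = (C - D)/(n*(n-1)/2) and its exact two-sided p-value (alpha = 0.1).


Step 1: Enumerate the 10 unordered pairs (i,j) with i<j and classify each by sign(x_j-x_i) * sign(y_j-y_i).
  (1,2):dx=-1,dy=-2->C; (1,3):dx=+5,dy=+2->C; (1,4):dx=+3,dy=+7->C; (1,5):dx=+4,dy=+5->C
  (2,3):dx=+6,dy=+4->C; (2,4):dx=+4,dy=+9->C; (2,5):dx=+5,dy=+7->C; (3,4):dx=-2,dy=+5->D
  (3,5):dx=-1,dy=+3->D; (4,5):dx=+1,dy=-2->D
Step 2: C = 7, D = 3, total pairs = 10.
Step 3: tau = (C - D)/(n(n-1)/2) = (7 - 3)/10 = 0.400000.
Step 4: Exact two-sided p-value (enumerate n! = 120 permutations of y under H0): p = 0.483333.
Step 5: alpha = 0.1. fail to reject H0.

tau_b = 0.4000 (C=7, D=3), p = 0.483333, fail to reject H0.


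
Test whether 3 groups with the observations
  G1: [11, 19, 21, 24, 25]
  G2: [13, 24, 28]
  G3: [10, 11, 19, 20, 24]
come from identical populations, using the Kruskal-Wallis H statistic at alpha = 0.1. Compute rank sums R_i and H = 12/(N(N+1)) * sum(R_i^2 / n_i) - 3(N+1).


Step 1: Combine all N = 13 observations and assign midranks.
sorted (value, group, rank): (10,G3,1), (11,G1,2.5), (11,G3,2.5), (13,G2,4), (19,G1,5.5), (19,G3,5.5), (20,G3,7), (21,G1,8), (24,G1,10), (24,G2,10), (24,G3,10), (25,G1,12), (28,G2,13)
Step 2: Sum ranks within each group.
R_1 = 38 (n_1 = 5)
R_2 = 27 (n_2 = 3)
R_3 = 26 (n_3 = 5)
Step 3: H = 12/(N(N+1)) * sum(R_i^2/n_i) - 3(N+1)
     = 12/(13*14) * (38^2/5 + 27^2/3 + 26^2/5) - 3*14
     = 0.065934 * 667 - 42
     = 1.978022.
Step 4: Ties present; correction factor C = 1 - 36/(13^3 - 13) = 0.983516. Corrected H = 1.978022 / 0.983516 = 2.011173.
Step 5: Under H0, H ~ chi^2(2); p-value = 0.365830.
Step 6: alpha = 0.1. fail to reject H0.

H = 2.0112, df = 2, p = 0.365830, fail to reject H0.


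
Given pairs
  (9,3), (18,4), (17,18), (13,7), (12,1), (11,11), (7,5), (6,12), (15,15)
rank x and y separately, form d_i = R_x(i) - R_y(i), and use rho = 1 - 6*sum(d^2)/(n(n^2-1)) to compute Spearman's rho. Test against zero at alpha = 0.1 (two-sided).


Step 1: Rank x and y separately (midranks; no ties here).
rank(x): 9->3, 18->9, 17->8, 13->6, 12->5, 11->4, 7->2, 6->1, 15->7
rank(y): 3->2, 4->3, 18->9, 7->5, 1->1, 11->6, 5->4, 12->7, 15->8
Step 2: d_i = R_x(i) - R_y(i); compute d_i^2.
  (3-2)^2=1, (9-3)^2=36, (8-9)^2=1, (6-5)^2=1, (5-1)^2=16, (4-6)^2=4, (2-4)^2=4, (1-7)^2=36, (7-8)^2=1
sum(d^2) = 100.
Step 3: rho = 1 - 6*100 / (9*(9^2 - 1)) = 1 - 600/720 = 0.166667.
Step 4: Under H0, t = rho * sqrt((n-2)/(1-rho^2)) = 0.4472 ~ t(7).
Step 5: Two-sided p-value from the t-distribution with 7 df = 0.668231.
Step 6: alpha = 0.1. fail to reject H0.

rho = 0.1667, p = 0.668231, fail to reject H0 at alpha = 0.1.


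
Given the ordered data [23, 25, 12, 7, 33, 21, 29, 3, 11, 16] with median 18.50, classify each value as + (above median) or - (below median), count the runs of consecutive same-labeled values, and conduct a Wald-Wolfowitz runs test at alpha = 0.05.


Step 1: Compute median = 18.50; label A = above, B = below.
Labels in order: AABBAAABBB  (n_A = 5, n_B = 5)
Step 2: Count runs R = 4.
Step 3: Under H0 (random ordering), E[R] = 2*n_A*n_B/(n_A+n_B) + 1 = 2*5*5/10 + 1 = 6.0000.
        Var[R] = 2*n_A*n_B*(2*n_A*n_B - n_A - n_B) / ((n_A+n_B)^2 * (n_A+n_B-1)) = 2000/900 = 2.2222.
        SD[R] = 1.4907.
Step 4: Continuity-corrected z = (R + 0.5 - E[R]) / SD[R] = (4 + 0.5 - 6.0000) / 1.4907 = -1.0062.
Step 5: Two-sided p-value via normal approximation = 2*(1 - Phi(|z|)) = 0.314305.
Step 6: alpha = 0.05. fail to reject H0.

R = 4, z = -1.0062, p = 0.314305, fail to reject H0.


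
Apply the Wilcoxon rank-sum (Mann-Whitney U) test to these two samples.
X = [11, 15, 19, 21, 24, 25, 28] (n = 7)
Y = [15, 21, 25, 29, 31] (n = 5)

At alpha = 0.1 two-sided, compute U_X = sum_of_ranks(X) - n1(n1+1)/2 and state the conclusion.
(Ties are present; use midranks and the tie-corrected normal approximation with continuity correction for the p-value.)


Step 1: Combine and sort all 12 observations; assign midranks.
sorted (value, group): (11,X), (15,X), (15,Y), (19,X), (21,X), (21,Y), (24,X), (25,X), (25,Y), (28,X), (29,Y), (31,Y)
ranks: 11->1, 15->2.5, 15->2.5, 19->4, 21->5.5, 21->5.5, 24->7, 25->8.5, 25->8.5, 28->10, 29->11, 31->12
Step 2: Rank sum for X: R1 = 1 + 2.5 + 4 + 5.5 + 7 + 8.5 + 10 = 38.5.
Step 3: U_X = R1 - n1(n1+1)/2 = 38.5 - 7*8/2 = 38.5 - 28 = 10.5.
       U_Y = n1*n2 - U_X = 35 - 10.5 = 24.5.
Step 4: Ties are present, so use the tie-corrected normal approximation (with continuity correction) for the p-value.
Step 5: p-value = 0.288609; compare to alpha = 0.1. fail to reject H0.

U_X = 10.5, p = 0.288609, fail to reject H0 at alpha = 0.1.


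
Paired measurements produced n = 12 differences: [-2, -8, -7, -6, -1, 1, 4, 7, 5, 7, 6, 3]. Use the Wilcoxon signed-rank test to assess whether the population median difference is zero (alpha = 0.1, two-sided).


Step 1: Drop any zero differences (none here) and take |d_i|.
|d| = [2, 8, 7, 6, 1, 1, 4, 7, 5, 7, 6, 3]
Step 2: Midrank |d_i| (ties get averaged ranks).
ranks: |2|->3, |8|->12, |7|->10, |6|->7.5, |1|->1.5, |1|->1.5, |4|->5, |7|->10, |5|->6, |7|->10, |6|->7.5, |3|->4
Step 3: Attach original signs; sum ranks with positive sign and with negative sign.
W+ = 1.5 + 5 + 10 + 6 + 10 + 7.5 + 4 = 44
W- = 3 + 12 + 10 + 7.5 + 1.5 = 34
(Check: W+ + W- = 78 should equal n(n+1)/2 = 78.)
Step 4: Test statistic W = min(W+, W-) = 34.
Step 5: Ties in |d|, so use the tie-corrected normal approximation.
        E[W] = n(n+1)/4 = 12*13/4 = 39.
        Tie groups: |d|=1 (t=2), |d|=6 (t=2), |d|=7 (t=3); sum(t^3 - t) = 36.
        Var[W] = n(n+1)(2n+1)/24 - sum(t^3-t)/48 = 3900/24 - 36/48 = 161.75.
        z = (W - E[W]) / sqrt(Var[W]) = (34 - 39) / 12.7181 = -0.3931.
        Two-sided p = 2*Phi(z) = 0.694216.
Step 6: alpha = 0.1. fail to reject H0.

W+ = 44, W- = 34, W = min = 34, p = 0.694216, fail to reject H0.


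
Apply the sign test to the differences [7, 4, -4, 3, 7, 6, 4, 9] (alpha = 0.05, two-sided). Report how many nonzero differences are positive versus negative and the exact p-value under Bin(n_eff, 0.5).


Step 1: Discard zero differences. Original n = 8; n_eff = number of nonzero differences = 8.
Nonzero differences (with sign): +7, +4, -4, +3, +7, +6, +4, +9
Step 2: Count signs: positive = 7, negative = 1.
Step 3: Under H0: P(positive) = 0.5, so the number of positives S ~ Bin(8, 0.5).
Step 4: Two-sided exact p-value = sum of Bin(8,0.5) probabilities at or below the observed probability = 0.070312.
Step 5: alpha = 0.05. fail to reject H0.

n_eff = 8, pos = 7, neg = 1, p = 0.070312, fail to reject H0.


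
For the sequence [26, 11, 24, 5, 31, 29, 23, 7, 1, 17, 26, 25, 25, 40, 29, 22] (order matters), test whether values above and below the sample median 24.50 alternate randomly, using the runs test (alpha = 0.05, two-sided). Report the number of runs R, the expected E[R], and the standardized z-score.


Step 1: Compute median = 24.50; label A = above, B = below.
Labels in order: ABBBAABBBBAAAAAB  (n_A = 8, n_B = 8)
Step 2: Count runs R = 6.
Step 3: Under H0 (random ordering), E[R] = 2*n_A*n_B/(n_A+n_B) + 1 = 2*8*8/16 + 1 = 9.0000.
        Var[R] = 2*n_A*n_B*(2*n_A*n_B - n_A - n_B) / ((n_A+n_B)^2 * (n_A+n_B-1)) = 14336/3840 = 3.7333.
        SD[R] = 1.9322.
Step 4: Continuity-corrected z = (R + 0.5 - E[R]) / SD[R] = (6 + 0.5 - 9.0000) / 1.9322 = -1.2939.
Step 5: Two-sided p-value via normal approximation = 2*(1 - Phi(|z|)) = 0.195709.
Step 6: alpha = 0.05. fail to reject H0.

R = 6, z = -1.2939, p = 0.195709, fail to reject H0.


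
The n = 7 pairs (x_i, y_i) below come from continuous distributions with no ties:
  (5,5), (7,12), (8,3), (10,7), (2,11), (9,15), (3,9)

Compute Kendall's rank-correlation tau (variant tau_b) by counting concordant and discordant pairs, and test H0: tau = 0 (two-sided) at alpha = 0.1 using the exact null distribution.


Step 1: Enumerate the 21 unordered pairs (i,j) with i<j and classify each by sign(x_j-x_i) * sign(y_j-y_i).
  (1,2):dx=+2,dy=+7->C; (1,3):dx=+3,dy=-2->D; (1,4):dx=+5,dy=+2->C; (1,5):dx=-3,dy=+6->D
  (1,6):dx=+4,dy=+10->C; (1,7):dx=-2,dy=+4->D; (2,3):dx=+1,dy=-9->D; (2,4):dx=+3,dy=-5->D
  (2,5):dx=-5,dy=-1->C; (2,6):dx=+2,dy=+3->C; (2,7):dx=-4,dy=-3->C; (3,4):dx=+2,dy=+4->C
  (3,5):dx=-6,dy=+8->D; (3,6):dx=+1,dy=+12->C; (3,7):dx=-5,dy=+6->D; (4,5):dx=-8,dy=+4->D
  (4,6):dx=-1,dy=+8->D; (4,7):dx=-7,dy=+2->D; (5,6):dx=+7,dy=+4->C; (5,7):dx=+1,dy=-2->D
  (6,7):dx=-6,dy=-6->C
Step 2: C = 10, D = 11, total pairs = 21.
Step 3: tau = (C - D)/(n(n-1)/2) = (10 - 11)/21 = -0.047619.
Step 4: Exact two-sided p-value (enumerate n! = 5040 permutations of y under H0): p = 1.000000.
Step 5: alpha = 0.1. fail to reject H0.

tau_b = -0.0476 (C=10, D=11), p = 1.000000, fail to reject H0.


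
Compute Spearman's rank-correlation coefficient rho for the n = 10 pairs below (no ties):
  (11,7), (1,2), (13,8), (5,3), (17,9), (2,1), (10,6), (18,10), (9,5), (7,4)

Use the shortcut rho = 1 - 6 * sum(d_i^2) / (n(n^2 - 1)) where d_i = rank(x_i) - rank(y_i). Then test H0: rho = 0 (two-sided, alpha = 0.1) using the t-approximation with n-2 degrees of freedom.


Step 1: Rank x and y separately (midranks; no ties here).
rank(x): 11->7, 1->1, 13->8, 5->3, 17->9, 2->2, 10->6, 18->10, 9->5, 7->4
rank(y): 7->7, 2->2, 8->8, 3->3, 9->9, 1->1, 6->6, 10->10, 5->5, 4->4
Step 2: d_i = R_x(i) - R_y(i); compute d_i^2.
  (7-7)^2=0, (1-2)^2=1, (8-8)^2=0, (3-3)^2=0, (9-9)^2=0, (2-1)^2=1, (6-6)^2=0, (10-10)^2=0, (5-5)^2=0, (4-4)^2=0
sum(d^2) = 2.
Step 3: rho = 1 - 6*2 / (10*(10^2 - 1)) = 1 - 12/990 = 0.987879.
Step 4: Under H0, t = rho * sqrt((n-2)/(1-rho^2)) = 18.0003 ~ t(8).
Step 5: Two-sided p-value from the t-distribution with 8 df = 0.000000.
Step 6: alpha = 0.1. reject H0.

rho = 0.9879, p = 0.000000, reject H0 at alpha = 0.1.


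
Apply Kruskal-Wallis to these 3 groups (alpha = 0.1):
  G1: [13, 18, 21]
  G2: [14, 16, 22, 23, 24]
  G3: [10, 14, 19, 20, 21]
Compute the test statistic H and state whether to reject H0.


Step 1: Combine all N = 13 observations and assign midranks.
sorted (value, group, rank): (10,G3,1), (13,G1,2), (14,G2,3.5), (14,G3,3.5), (16,G2,5), (18,G1,6), (19,G3,7), (20,G3,8), (21,G1,9.5), (21,G3,9.5), (22,G2,11), (23,G2,12), (24,G2,13)
Step 2: Sum ranks within each group.
R_1 = 17.5 (n_1 = 3)
R_2 = 44.5 (n_2 = 5)
R_3 = 29 (n_3 = 5)
Step 3: H = 12/(N(N+1)) * sum(R_i^2/n_i) - 3(N+1)
     = 12/(13*14) * (17.5^2/3 + 44.5^2/5 + 29^2/5) - 3*14
     = 0.065934 * 666.333 - 42
     = 1.934066.
Step 4: Ties present; correction factor C = 1 - 12/(13^3 - 13) = 0.994505. Corrected H = 1.934066 / 0.994505 = 1.944751.
Step 5: Under H0, H ~ chi^2(2); p-value = 0.378184.
Step 6: alpha = 0.1. fail to reject H0.

H = 1.9448, df = 2, p = 0.378184, fail to reject H0.


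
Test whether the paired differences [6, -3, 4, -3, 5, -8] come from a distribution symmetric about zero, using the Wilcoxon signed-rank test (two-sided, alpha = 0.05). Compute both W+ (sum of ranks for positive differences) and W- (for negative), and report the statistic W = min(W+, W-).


Step 1: Drop any zero differences (none here) and take |d_i|.
|d| = [6, 3, 4, 3, 5, 8]
Step 2: Midrank |d_i| (ties get averaged ranks).
ranks: |6|->5, |3|->1.5, |4|->3, |3|->1.5, |5|->4, |8|->6
Step 3: Attach original signs; sum ranks with positive sign and with negative sign.
W+ = 5 + 3 + 4 = 12
W- = 1.5 + 1.5 + 6 = 9
(Check: W+ + W- = 21 should equal n(n+1)/2 = 21.)
Step 4: Test statistic W = min(W+, W-) = 9.
Step 5: Ties in |d|, so use the tie-corrected normal approximation.
        E[W] = n(n+1)/4 = 6*7/4 = 10.5.
        Tie groups: |d|=3 (t=2); sum(t^3 - t) = 6.
        Var[W] = n(n+1)(2n+1)/24 - sum(t^3-t)/48 = 546/24 - 6/48 = 22.625.
        z = (W - E[W]) / sqrt(Var[W]) = (9 - 10.5) / 4.7566 = -0.3154.
        Two-sided p = 2*Phi(z) = 0.752494.
Step 6: alpha = 0.05. fail to reject H0.

W+ = 12, W- = 9, W = min = 9, p = 0.752494, fail to reject H0.


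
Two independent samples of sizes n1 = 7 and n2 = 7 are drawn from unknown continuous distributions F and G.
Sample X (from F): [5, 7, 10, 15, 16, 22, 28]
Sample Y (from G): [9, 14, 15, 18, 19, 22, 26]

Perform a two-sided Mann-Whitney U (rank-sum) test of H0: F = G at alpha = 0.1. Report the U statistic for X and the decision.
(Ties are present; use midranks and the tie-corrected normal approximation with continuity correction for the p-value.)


Step 1: Combine and sort all 14 observations; assign midranks.
sorted (value, group): (5,X), (7,X), (9,Y), (10,X), (14,Y), (15,X), (15,Y), (16,X), (18,Y), (19,Y), (22,X), (22,Y), (26,Y), (28,X)
ranks: 5->1, 7->2, 9->3, 10->4, 14->5, 15->6.5, 15->6.5, 16->8, 18->9, 19->10, 22->11.5, 22->11.5, 26->13, 28->14
Step 2: Rank sum for X: R1 = 1 + 2 + 4 + 6.5 + 8 + 11.5 + 14 = 47.
Step 3: U_X = R1 - n1(n1+1)/2 = 47 - 7*8/2 = 47 - 28 = 19.
       U_Y = n1*n2 - U_X = 49 - 19 = 30.
Step 4: Ties are present, so use the tie-corrected normal approximation (with continuity correction) for the p-value.
Step 5: p-value = 0.521987; compare to alpha = 0.1. fail to reject H0.

U_X = 19, p = 0.521987, fail to reject H0 at alpha = 0.1.


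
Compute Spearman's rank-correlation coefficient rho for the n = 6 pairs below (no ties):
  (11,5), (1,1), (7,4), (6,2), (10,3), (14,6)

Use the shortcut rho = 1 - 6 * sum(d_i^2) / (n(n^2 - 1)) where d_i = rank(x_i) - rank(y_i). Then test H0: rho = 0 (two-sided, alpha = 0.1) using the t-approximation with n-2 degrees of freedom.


Step 1: Rank x and y separately (midranks; no ties here).
rank(x): 11->5, 1->1, 7->3, 6->2, 10->4, 14->6
rank(y): 5->5, 1->1, 4->4, 2->2, 3->3, 6->6
Step 2: d_i = R_x(i) - R_y(i); compute d_i^2.
  (5-5)^2=0, (1-1)^2=0, (3-4)^2=1, (2-2)^2=0, (4-3)^2=1, (6-6)^2=0
sum(d^2) = 2.
Step 3: rho = 1 - 6*2 / (6*(6^2 - 1)) = 1 - 12/210 = 0.942857.
Step 4: Under H0, t = rho * sqrt((n-2)/(1-rho^2)) = 5.6595 ~ t(4).
Step 5: Two-sided p-value from the t-distribution with 4 df = 0.004805.
Step 6: alpha = 0.1. reject H0.

rho = 0.9429, p = 0.004805, reject H0 at alpha = 0.1.


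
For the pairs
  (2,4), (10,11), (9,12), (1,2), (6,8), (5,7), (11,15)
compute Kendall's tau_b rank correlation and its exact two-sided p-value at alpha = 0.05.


Step 1: Enumerate the 21 unordered pairs (i,j) with i<j and classify each by sign(x_j-x_i) * sign(y_j-y_i).
  (1,2):dx=+8,dy=+7->C; (1,3):dx=+7,dy=+8->C; (1,4):dx=-1,dy=-2->C; (1,5):dx=+4,dy=+4->C
  (1,6):dx=+3,dy=+3->C; (1,7):dx=+9,dy=+11->C; (2,3):dx=-1,dy=+1->D; (2,4):dx=-9,dy=-9->C
  (2,5):dx=-4,dy=-3->C; (2,6):dx=-5,dy=-4->C; (2,7):dx=+1,dy=+4->C; (3,4):dx=-8,dy=-10->C
  (3,5):dx=-3,dy=-4->C; (3,6):dx=-4,dy=-5->C; (3,7):dx=+2,dy=+3->C; (4,5):dx=+5,dy=+6->C
  (4,6):dx=+4,dy=+5->C; (4,7):dx=+10,dy=+13->C; (5,6):dx=-1,dy=-1->C; (5,7):dx=+5,dy=+7->C
  (6,7):dx=+6,dy=+8->C
Step 2: C = 20, D = 1, total pairs = 21.
Step 3: tau = (C - D)/(n(n-1)/2) = (20 - 1)/21 = 0.904762.
Step 4: Exact two-sided p-value (enumerate n! = 5040 permutations of y under H0): p = 0.002778.
Step 5: alpha = 0.05. reject H0.

tau_b = 0.9048 (C=20, D=1), p = 0.002778, reject H0.


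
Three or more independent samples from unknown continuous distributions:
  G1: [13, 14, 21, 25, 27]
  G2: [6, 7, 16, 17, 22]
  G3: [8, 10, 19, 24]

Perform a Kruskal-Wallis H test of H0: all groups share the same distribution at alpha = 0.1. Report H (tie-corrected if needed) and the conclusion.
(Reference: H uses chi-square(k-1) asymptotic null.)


Step 1: Combine all N = 14 observations and assign midranks.
sorted (value, group, rank): (6,G2,1), (7,G2,2), (8,G3,3), (10,G3,4), (13,G1,5), (14,G1,6), (16,G2,7), (17,G2,8), (19,G3,9), (21,G1,10), (22,G2,11), (24,G3,12), (25,G1,13), (27,G1,14)
Step 2: Sum ranks within each group.
R_1 = 48 (n_1 = 5)
R_2 = 29 (n_2 = 5)
R_3 = 28 (n_3 = 4)
Step 3: H = 12/(N(N+1)) * sum(R_i^2/n_i) - 3(N+1)
     = 12/(14*15) * (48^2/5 + 29^2/5 + 28^2/4) - 3*15
     = 0.057143 * 825 - 45
     = 2.142857.
Step 4: No ties, so H is used without correction.
Step 5: Under H0, H ~ chi^2(2); p-value = 0.342519.
Step 6: alpha = 0.1. fail to reject H0.

H = 2.1429, df = 2, p = 0.342519, fail to reject H0.


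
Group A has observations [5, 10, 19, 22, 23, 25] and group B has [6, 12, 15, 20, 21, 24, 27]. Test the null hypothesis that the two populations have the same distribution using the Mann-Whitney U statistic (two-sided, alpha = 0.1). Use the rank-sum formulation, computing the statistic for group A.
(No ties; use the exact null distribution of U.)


Step 1: Combine and sort all 13 observations; assign midranks.
sorted (value, group): (5,X), (6,Y), (10,X), (12,Y), (15,Y), (19,X), (20,Y), (21,Y), (22,X), (23,X), (24,Y), (25,X), (27,Y)
ranks: 5->1, 6->2, 10->3, 12->4, 15->5, 19->6, 20->7, 21->8, 22->9, 23->10, 24->11, 25->12, 27->13
Step 2: Rank sum for X: R1 = 1 + 3 + 6 + 9 + 10 + 12 = 41.
Step 3: U_X = R1 - n1(n1+1)/2 = 41 - 6*7/2 = 41 - 21 = 20.
       U_Y = n1*n2 - U_X = 42 - 20 = 22.
Step 4: No ties, so the exact null distribution of U (based on enumerating the C(13,6) = 1716 equally likely rank assignments) gives the two-sided p-value.
Step 5: p-value = 0.945221; compare to alpha = 0.1. fail to reject H0.

U_X = 20, p = 0.945221, fail to reject H0 at alpha = 0.1.


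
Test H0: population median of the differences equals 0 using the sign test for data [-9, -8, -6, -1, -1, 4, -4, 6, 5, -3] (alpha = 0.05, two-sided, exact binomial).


Step 1: Discard zero differences. Original n = 10; n_eff = number of nonzero differences = 10.
Nonzero differences (with sign): -9, -8, -6, -1, -1, +4, -4, +6, +5, -3
Step 2: Count signs: positive = 3, negative = 7.
Step 3: Under H0: P(positive) = 0.5, so the number of positives S ~ Bin(10, 0.5).
Step 4: Two-sided exact p-value = sum of Bin(10,0.5) probabilities at or below the observed probability = 0.343750.
Step 5: alpha = 0.05. fail to reject H0.

n_eff = 10, pos = 3, neg = 7, p = 0.343750, fail to reject H0.


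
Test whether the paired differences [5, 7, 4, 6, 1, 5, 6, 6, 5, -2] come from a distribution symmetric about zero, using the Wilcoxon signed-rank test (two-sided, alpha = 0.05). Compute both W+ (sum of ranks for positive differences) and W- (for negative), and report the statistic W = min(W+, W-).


Step 1: Drop any zero differences (none here) and take |d_i|.
|d| = [5, 7, 4, 6, 1, 5, 6, 6, 5, 2]
Step 2: Midrank |d_i| (ties get averaged ranks).
ranks: |5|->5, |7|->10, |4|->3, |6|->8, |1|->1, |5|->5, |6|->8, |6|->8, |5|->5, |2|->2
Step 3: Attach original signs; sum ranks with positive sign and with negative sign.
W+ = 5 + 10 + 3 + 8 + 1 + 5 + 8 + 8 + 5 = 53
W- = 2 = 2
(Check: W+ + W- = 55 should equal n(n+1)/2 = 55.)
Step 4: Test statistic W = min(W+, W-) = 2.
Step 5: Ties in |d|, so use the tie-corrected normal approximation.
        E[W] = n(n+1)/4 = 10*11/4 = 27.5.
        Tie groups: |d|=5 (t=3), |d|=6 (t=3); sum(t^3 - t) = 48.
        Var[W] = n(n+1)(2n+1)/24 - sum(t^3-t)/48 = 2310/24 - 48/48 = 95.25.
        z = (W - E[W]) / sqrt(Var[W]) = (2 - 27.5) / 9.7596 = -2.6128.
        Two-sided p = 2*Phi(z) = 0.008980.
Step 6: alpha = 0.05. reject H0.

W+ = 53, W- = 2, W = min = 2, p = 0.008980, reject H0.
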